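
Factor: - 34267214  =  -2^1*31^1*83^1*6659^1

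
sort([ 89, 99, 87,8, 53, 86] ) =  [8, 53 , 86, 87, 89, 99]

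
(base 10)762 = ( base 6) 3310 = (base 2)1011111010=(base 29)q8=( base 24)17I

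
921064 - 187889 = 733175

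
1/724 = 1/724 = 0.00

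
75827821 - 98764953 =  - 22937132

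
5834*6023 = 35138182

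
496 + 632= 1128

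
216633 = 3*72211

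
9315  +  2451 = 11766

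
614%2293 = 614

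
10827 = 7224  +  3603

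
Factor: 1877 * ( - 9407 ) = -23^1 * 409^1 * 1877^1  =  -17656939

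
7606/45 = 169 + 1/45 = 169.02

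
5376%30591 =5376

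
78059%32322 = 13415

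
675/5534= 675/5534= 0.12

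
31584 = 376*84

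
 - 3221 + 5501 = 2280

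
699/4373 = 699/4373  =  0.16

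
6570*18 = 118260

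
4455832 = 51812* 86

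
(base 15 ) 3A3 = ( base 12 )590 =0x33C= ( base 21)1i9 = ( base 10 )828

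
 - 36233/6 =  - 36233/6 = - 6038.83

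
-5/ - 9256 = 5/9256 = 0.00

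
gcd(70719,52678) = 1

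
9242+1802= 11044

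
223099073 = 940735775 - 717636702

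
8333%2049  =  137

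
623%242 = 139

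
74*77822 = 5758828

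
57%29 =28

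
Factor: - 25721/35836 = -2^( - 2) *31^( - 1 )*89^1 = - 89/124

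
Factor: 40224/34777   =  2^5*3^1*83^( - 1 ) = 96/83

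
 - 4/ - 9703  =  4/9703 = 0.00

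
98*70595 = 6918310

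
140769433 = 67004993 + 73764440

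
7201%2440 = 2321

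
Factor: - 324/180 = - 3^2*5^(- 1) = - 9/5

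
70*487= 34090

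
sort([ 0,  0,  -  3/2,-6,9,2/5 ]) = [ - 6, - 3/2,0, 0,2/5,9]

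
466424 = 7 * 66632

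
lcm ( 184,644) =1288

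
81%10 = 1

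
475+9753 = 10228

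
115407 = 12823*9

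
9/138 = 3/46 = 0.07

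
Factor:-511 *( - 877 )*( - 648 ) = - 290399256 = -2^3*3^4 * 7^1  *73^1 * 877^1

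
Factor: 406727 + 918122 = 1324849^1 = 1324849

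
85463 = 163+85300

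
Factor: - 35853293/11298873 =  - 3^(-1)*7^1*73^1 * 83^(  -  1)*45377^( - 1)*70163^1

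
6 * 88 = 528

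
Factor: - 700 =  - 2^2*5^2*7^1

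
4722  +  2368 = 7090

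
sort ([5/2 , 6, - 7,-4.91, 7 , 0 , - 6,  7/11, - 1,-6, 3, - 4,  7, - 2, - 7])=[ - 7, - 7, - 6, - 6,-4.91, - 4, - 2, - 1, 0,7/11, 5/2,3 , 6, 7,7]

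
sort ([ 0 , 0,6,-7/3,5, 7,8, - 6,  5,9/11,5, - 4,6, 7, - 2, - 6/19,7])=[ -6, - 4, - 7/3, - 2, - 6/19,0, 0,9/11, 5, 5,5, 6, 6, 7, 7, 7, 8]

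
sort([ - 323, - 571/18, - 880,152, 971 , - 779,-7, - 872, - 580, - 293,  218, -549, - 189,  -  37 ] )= [ - 880, - 872,  -  779 , - 580, - 549, - 323, - 293, - 189, - 37, - 571/18, - 7, 152,218,971]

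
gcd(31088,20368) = 1072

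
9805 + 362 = 10167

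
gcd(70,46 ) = 2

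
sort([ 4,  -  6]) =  [ - 6, 4] 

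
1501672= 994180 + 507492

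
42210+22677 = 64887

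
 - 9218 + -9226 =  - 18444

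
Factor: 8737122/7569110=4368561/3784555 = 3^1*5^( - 1 )*59^ (  -  1 ) * 12829^( - 1)*1456187^1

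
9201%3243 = 2715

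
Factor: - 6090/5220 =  - 2^( - 1)*3^( - 1 )*7^1  =  - 7/6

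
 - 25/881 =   -  25/881 = - 0.03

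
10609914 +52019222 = 62629136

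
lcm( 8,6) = 24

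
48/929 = 48/929 = 0.05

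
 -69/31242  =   - 23/10414 =- 0.00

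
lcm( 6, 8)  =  24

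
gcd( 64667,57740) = 1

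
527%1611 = 527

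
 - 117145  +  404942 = 287797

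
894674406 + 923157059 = 1817831465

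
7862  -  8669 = -807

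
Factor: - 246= - 2^1*3^1 * 41^1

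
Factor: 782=2^1*17^1*23^1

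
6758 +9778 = 16536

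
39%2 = 1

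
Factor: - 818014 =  - 2^1*409007^1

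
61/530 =61/530 = 0.12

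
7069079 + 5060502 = 12129581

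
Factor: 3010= 2^1 * 5^1 *7^1*43^1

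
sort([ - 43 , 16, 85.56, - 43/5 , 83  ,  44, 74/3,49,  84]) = [ - 43, - 43/5, 16 , 74/3 , 44,49, 83,84,  85.56 ]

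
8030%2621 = 167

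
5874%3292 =2582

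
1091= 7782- 6691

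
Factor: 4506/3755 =2^1*3^1*5^ ( - 1) = 6/5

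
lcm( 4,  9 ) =36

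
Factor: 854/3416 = 1/4 =2^( - 2)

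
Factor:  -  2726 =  - 2^1 * 29^1*47^1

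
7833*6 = 46998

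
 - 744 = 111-855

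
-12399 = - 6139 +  - 6260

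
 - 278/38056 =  - 139/19028=-0.01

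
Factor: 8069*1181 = 9529489 = 1181^1*8069^1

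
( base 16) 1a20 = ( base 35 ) 5G3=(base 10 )6688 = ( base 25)AHD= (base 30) 7cs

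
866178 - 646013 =220165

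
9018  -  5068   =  3950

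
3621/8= 452 + 5/8= 452.62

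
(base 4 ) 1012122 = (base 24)7ji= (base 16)119A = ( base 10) 4506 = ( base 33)44i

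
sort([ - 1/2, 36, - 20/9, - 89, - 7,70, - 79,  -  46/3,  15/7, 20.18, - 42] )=[ - 89 , - 79,  -  42, - 46/3, - 7, - 20/9, - 1/2, 15/7, 20.18,36,  70]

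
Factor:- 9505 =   -  5^1*1901^1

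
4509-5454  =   -945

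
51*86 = 4386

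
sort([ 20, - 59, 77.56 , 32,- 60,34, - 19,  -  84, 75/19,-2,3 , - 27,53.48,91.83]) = [-84, - 60,- 59, - 27 , - 19, - 2,3 , 75/19,20  ,  32 , 34, 53.48,77.56,91.83 ] 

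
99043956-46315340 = 52728616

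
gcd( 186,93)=93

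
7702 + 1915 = 9617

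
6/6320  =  3/3160 = 0.00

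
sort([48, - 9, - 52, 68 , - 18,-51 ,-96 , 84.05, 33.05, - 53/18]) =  [-96, - 52, - 51, - 18, -9,-53/18,33.05, 48,  68 , 84.05] 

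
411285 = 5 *82257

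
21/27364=21/27364 = 0.00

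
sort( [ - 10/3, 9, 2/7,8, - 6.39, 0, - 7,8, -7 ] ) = [-7, - 7, - 6.39, - 10/3,0,2/7,8,8,  9]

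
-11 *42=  - 462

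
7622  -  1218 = 6404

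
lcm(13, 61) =793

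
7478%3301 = 876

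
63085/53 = 1190+15/53= 1190.28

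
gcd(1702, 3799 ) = 1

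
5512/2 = 2756  =  2756.00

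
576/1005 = 192/335 = 0.57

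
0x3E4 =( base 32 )V4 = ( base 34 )ta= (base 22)216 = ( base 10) 996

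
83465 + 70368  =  153833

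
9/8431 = 9/8431=0.00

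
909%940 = 909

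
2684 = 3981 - 1297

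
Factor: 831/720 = 2^( - 4 ) * 3^(-1)*5^(-1 )*277^1 = 277/240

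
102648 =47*2184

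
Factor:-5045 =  - 5^1*1009^1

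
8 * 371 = 2968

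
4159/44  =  4159/44=94.52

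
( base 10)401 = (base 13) 24b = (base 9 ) 485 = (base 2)110010001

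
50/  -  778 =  - 1+364/389 = - 0.06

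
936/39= 24=24.00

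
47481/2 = 23740 + 1/2=23740.50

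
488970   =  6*81495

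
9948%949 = 458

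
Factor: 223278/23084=561/58 = 2^ ( - 1)*3^1  *  11^1*17^1*29^( - 1)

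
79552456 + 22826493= 102378949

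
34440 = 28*1230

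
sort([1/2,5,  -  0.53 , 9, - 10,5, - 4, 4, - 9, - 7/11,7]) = [ - 10, - 9, - 4 , - 7/11 , - 0.53,  1/2,4,  5,5, 7, 9 ]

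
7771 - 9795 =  - 2024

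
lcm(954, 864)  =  45792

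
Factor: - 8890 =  - 2^1 * 5^1*7^1 * 127^1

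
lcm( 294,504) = 3528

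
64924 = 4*16231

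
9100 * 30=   273000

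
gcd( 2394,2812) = 38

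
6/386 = 3/193 = 0.02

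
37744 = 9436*4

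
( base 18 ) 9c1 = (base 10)3133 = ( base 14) 11DB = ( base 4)300331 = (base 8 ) 6075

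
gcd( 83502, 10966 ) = 2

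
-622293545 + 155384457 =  -466909088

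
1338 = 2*669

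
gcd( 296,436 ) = 4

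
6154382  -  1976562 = 4177820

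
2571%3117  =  2571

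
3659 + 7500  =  11159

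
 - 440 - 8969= - 9409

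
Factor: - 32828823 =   -  3^2*41^1*43^1*2069^1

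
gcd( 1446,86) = 2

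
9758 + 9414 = 19172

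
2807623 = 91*30853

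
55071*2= 110142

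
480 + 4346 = 4826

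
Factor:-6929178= - 2^1*3^1*1154863^1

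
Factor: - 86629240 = - 2^3*5^1*127^1*17053^1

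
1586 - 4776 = - 3190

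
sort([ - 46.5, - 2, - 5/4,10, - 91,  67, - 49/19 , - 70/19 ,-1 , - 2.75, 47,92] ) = [ - 91, - 46.5,-70/19, - 2.75 ,  -  49/19, - 2, - 5/4,-1,10, 47,67,92 ]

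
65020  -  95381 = -30361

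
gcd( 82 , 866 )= 2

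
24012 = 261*92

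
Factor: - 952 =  - 2^3*7^1*17^1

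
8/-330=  - 1+161/165 = - 0.02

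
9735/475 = 20 +47/95 =20.49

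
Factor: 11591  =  67^1*173^1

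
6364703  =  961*6623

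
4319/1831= 2+657/1831  =  2.36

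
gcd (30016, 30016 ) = 30016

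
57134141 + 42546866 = 99681007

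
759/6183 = 253/2061 = 0.12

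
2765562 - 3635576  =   - 870014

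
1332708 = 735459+597249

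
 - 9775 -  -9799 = 24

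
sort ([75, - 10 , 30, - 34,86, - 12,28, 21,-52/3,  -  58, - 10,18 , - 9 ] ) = [ - 58,-34 , - 52/3, - 12,-10, - 10, - 9,18 , 21,  28,30,75, 86 ]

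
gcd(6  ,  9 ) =3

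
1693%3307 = 1693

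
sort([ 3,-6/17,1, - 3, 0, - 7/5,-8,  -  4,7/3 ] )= [-8, - 4, - 3,  -  7/5, - 6/17, 0, 1, 7/3 , 3]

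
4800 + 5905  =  10705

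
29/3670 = 29/3670  =  0.01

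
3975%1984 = 7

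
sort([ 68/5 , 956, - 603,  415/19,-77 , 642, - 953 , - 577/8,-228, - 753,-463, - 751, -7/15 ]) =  [-953, - 753, - 751,-603,- 463,-228,-77 ,-577/8, - 7/15, 68/5, 415/19,642, 956]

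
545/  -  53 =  - 545/53 = - 10.28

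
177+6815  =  6992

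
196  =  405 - 209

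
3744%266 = 20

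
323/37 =8 + 27/37= 8.73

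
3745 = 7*535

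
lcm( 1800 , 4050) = 16200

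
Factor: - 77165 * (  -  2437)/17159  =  188051105/17159 = 5^1*11^1*23^1 * 61^1 * 2437^1*17159^( - 1)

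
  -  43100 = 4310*(-10)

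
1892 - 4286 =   -  2394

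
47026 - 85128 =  - 38102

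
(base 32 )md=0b1011001101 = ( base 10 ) 717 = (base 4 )23031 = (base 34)l3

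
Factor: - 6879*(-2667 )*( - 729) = -3^8 * 7^1*127^1*2293^1 = - 13374447597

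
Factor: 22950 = 2^1*3^3*5^2 * 17^1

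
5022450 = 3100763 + 1921687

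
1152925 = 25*46117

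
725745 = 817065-91320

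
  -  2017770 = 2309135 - 4326905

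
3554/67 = 53 + 3/67 = 53.04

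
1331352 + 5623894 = 6955246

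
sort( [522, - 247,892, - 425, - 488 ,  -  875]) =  [ - 875, - 488, - 425,  -  247, 522,  892]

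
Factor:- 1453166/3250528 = -726583/1625264 = - 2^ ( - 4)*11^1*13^1 * 157^(-1) * 647^(-1 )*5081^1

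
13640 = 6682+6958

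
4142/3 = 1380+2/3 = 1380.67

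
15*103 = 1545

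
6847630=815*8402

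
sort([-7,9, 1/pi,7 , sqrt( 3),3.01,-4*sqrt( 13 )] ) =[ - 4*sqrt( 13 ), - 7, 1/pi, sqrt ( 3), 3.01,7,9]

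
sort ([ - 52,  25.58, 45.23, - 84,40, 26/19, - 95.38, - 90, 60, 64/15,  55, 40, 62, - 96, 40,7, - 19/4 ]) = [- 96, - 95.38, - 90,  -  84, - 52, - 19/4, 26/19,  64/15,7,25.58, 40,  40, 40,  45.23 , 55, 60,  62]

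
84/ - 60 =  - 7/5 = - 1.40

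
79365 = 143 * 555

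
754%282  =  190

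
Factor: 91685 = 5^1*11^1*1667^1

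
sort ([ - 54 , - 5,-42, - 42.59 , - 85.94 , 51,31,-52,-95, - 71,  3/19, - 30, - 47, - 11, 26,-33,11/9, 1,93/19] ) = [-95,-85.94 ,-71,-54,-52,-47, - 42.59,-42 , - 33, - 30 , - 11, - 5,  3/19,1,11/9, 93/19,26,31, 51] 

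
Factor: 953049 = 3^1*107^1*2969^1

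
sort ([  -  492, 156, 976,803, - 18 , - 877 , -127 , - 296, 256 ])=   [-877,  -  492,-296, - 127,  -  18,156 , 256,803,976] 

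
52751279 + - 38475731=14275548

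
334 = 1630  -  1296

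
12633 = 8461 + 4172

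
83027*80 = 6642160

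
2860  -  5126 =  - 2266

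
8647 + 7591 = 16238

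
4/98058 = 2/49029=0.00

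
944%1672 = 944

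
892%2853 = 892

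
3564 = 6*594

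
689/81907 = 689/81907  =  0.01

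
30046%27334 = 2712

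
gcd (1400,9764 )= 4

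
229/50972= 229/50972 = 0.00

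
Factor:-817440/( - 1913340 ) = 2^3*11^( - 1) * 131^1*223^( - 1)= 1048/2453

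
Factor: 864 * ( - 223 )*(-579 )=111557088=2^5 * 3^4 * 193^1*223^1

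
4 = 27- 23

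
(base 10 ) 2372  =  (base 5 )33442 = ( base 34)21q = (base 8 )4504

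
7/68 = 7/68 = 0.10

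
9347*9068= 84758596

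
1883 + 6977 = 8860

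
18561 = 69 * 269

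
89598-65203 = 24395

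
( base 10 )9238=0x2416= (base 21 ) kjj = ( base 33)8FV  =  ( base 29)ASG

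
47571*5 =237855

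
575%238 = 99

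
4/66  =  2/33  =  0.06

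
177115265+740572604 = 917687869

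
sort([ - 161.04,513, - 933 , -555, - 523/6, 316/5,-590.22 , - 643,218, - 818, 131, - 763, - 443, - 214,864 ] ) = [ - 933,-818, - 763,-643,  -  590.22, - 555, - 443,-214, - 161.04, - 523/6,316/5 , 131, 218,513,864 ] 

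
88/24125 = 88/24125= 0.00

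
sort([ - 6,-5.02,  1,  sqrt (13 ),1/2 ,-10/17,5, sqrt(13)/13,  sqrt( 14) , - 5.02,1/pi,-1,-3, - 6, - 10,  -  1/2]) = [- 10,  -  6,-6, - 5.02,-5.02,-3,  -  1,-10/17, - 1/2,  sqrt( 13)/13,  1/pi, 1/2,  1 , sqrt(13), sqrt( 14 ),5] 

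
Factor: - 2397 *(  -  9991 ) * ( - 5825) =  - 139499587275 = - 3^1*5^2*17^1*47^1*97^1 *103^1 * 233^1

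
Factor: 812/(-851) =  -2^2*7^1*23^ ( - 1 )*29^1*37^ (-1) 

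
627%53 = 44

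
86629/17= 5095 + 14/17 = 5095.82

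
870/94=9  +  12/47=9.26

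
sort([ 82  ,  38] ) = [ 38,82]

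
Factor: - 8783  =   - 8783^1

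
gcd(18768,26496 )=1104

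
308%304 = 4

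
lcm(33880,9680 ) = 67760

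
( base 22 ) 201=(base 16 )3C9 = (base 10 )969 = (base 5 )12334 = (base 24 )1G9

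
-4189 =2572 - 6761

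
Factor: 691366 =2^1*13^1*26591^1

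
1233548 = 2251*548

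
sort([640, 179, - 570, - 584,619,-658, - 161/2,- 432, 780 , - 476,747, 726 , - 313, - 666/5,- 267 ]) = [ - 658,-584, - 570, - 476, - 432, - 313, -267,  -  666/5, - 161/2,179,  619,640, 726,747,  780 ]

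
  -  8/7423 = -8/7423=- 0.00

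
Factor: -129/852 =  - 43/284 = -2^ ( - 2) * 43^1*71^( - 1 ) 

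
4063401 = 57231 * 71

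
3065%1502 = 61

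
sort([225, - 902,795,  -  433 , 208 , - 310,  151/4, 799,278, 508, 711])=[ - 902, -433,-310, 151/4, 208,225, 278, 508,711 , 795,  799]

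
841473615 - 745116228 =96357387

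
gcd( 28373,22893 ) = 1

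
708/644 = 1 + 16/161 = 1.10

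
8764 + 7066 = 15830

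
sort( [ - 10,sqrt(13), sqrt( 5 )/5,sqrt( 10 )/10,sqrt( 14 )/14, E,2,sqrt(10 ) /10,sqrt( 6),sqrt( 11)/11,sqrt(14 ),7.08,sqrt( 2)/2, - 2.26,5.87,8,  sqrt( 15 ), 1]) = [ - 10, - 2.26, sqrt(14 )/14,sqrt( 11) /11,sqrt( 10)/10,sqrt( 10)/10, sqrt( 5) /5,sqrt( 2)/2, 1, 2,sqrt( 6 ), E,sqrt( 13 ),sqrt (14 ), sqrt( 15),5.87,7.08 , 8 ] 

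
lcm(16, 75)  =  1200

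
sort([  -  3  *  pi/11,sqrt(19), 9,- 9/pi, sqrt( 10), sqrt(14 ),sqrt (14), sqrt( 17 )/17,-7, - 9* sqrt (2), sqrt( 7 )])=[  -  9*sqrt( 2),  -  7,  -  9/pi, - 3 * pi/11, sqrt(  17) /17 , sqrt( 7 ), sqrt(10), sqrt(14), sqrt(14 ),  sqrt( 19),  9] 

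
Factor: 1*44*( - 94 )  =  -4136 =- 2^3*11^1 *47^1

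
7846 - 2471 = 5375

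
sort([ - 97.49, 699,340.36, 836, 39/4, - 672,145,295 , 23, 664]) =[ - 672, - 97.49  ,  39/4,23,145,295,340.36,664, 699,836]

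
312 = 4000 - 3688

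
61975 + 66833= 128808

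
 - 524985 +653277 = 128292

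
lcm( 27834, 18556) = 55668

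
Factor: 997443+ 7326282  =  8323725= 3^1*5^2*29^1*43^1 *89^1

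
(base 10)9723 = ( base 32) 9FR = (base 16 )25fb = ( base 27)D93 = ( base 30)ao3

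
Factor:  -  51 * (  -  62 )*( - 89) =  - 281418 = -  2^1*3^1*17^1*31^1*89^1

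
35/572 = 35/572  =  0.06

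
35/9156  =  5/1308 = 0.00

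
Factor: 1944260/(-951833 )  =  -2^2 * 5^1*313^(-1 )*3041^( - 1 )*97213^1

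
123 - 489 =  -  366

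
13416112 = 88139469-74723357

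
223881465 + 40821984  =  264703449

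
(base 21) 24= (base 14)34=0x2E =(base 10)46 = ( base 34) 1c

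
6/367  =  6/367 = 0.02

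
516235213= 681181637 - 164946424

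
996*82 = 81672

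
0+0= 0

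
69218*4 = 276872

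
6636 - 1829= 4807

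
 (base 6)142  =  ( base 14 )46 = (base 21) 2k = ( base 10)62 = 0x3E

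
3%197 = 3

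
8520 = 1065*8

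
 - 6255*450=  - 2814750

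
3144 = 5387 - 2243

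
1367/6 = 1367/6 = 227.83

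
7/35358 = 7/35358  =  0.00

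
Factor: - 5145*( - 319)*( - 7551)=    - 3^3*5^1*7^3*11^1*29^1 *839^1 = - 12393116505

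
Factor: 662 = 2^1*331^1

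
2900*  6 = 17400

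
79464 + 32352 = 111816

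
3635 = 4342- 707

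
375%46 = 7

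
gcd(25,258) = 1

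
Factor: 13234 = 2^1*13^1 *509^1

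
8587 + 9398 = 17985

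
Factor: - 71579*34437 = - 3^1*13^1*31^1 * 883^1 * 2309^1 = -2464966023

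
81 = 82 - 1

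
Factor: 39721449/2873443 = 3^1 * 241^(-1) * 1543^1*8581^1  *11923^( - 1)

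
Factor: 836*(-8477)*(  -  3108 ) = 22025687376 = 2^4*3^1*7^3* 11^1*19^1*37^1*173^1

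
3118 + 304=3422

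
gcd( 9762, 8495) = 1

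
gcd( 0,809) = 809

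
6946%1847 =1405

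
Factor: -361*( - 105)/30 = 2^(-1 )*7^1*19^2 = 2527/2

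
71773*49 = 3516877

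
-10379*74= -768046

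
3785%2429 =1356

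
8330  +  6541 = 14871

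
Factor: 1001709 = 3^2*111301^1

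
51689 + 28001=79690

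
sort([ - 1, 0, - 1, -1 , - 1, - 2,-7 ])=[ - 7,-2,-1, - 1, - 1, - 1, 0 ]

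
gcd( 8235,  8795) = 5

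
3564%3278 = 286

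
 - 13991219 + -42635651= -56626870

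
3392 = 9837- 6445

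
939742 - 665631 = 274111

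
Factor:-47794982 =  - 2^1*1453^1*16447^1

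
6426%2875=676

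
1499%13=4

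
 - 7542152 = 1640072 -9182224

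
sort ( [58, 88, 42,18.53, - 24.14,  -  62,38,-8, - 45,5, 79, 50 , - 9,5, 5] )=[ - 62, - 45, - 24.14, - 9, - 8, 5,5, 5, 18.53,38,42,50,  58 , 79, 88] 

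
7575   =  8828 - 1253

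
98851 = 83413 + 15438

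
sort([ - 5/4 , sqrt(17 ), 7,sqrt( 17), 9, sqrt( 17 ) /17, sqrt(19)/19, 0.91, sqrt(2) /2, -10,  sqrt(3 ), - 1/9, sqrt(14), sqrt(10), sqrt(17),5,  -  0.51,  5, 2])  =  [- 10 , - 5/4, - 0.51,-1/9,sqrt(19) /19, sqrt ( 17) /17 , sqrt (2) /2, 0.91,  sqrt( 3 ), 2, sqrt( 10 ) , sqrt(14 ), sqrt( 17 ), sqrt( 17 ),  sqrt ( 17),5,5,7, 9] 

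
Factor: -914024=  - 2^3  *  61^1*1873^1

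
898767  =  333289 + 565478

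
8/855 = 8/855=0.01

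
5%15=5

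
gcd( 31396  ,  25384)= 668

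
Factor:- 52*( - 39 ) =2028 = 2^2 * 3^1 * 13^2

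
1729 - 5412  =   - 3683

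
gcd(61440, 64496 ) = 16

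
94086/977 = 96+294/977 = 96.30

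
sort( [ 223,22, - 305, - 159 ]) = [-305, - 159, 22,223 ]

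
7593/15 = 2531/5 = 506.20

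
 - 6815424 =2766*( - 2464)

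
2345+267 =2612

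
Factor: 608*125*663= 50388000 = 2^5 * 3^1*5^3* 13^1*17^1*19^1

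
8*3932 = 31456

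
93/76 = 93/76=1.22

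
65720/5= 13144 = 13144.00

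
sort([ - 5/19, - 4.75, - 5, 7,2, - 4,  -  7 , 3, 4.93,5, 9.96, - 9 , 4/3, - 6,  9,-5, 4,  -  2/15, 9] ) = [ - 9, - 7, - 6, - 5, - 5, - 4.75,- 4,-5/19,-2/15,4/3, 2, 3, 4, 4.93,5, 7, 9, 9,9.96]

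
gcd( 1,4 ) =1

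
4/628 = 1/157=0.01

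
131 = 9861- 9730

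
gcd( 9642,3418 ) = 2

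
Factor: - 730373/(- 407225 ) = 5^ ( - 2 )*13^( - 1) * 103^1*179^(  -  1) * 1013^1 = 104339/58175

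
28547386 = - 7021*( - 4066 ) 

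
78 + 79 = 157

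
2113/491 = 2113/491 =4.30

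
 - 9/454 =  - 9/454 = - 0.02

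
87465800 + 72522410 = 159988210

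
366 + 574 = 940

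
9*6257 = 56313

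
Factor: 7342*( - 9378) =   -  2^2*3^2*521^1*3671^1 = - 68853276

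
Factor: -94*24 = - 2^4*3^1*47^1= - 2256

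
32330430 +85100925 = 117431355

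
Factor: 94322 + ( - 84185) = 3^1*31^1*109^1 = 10137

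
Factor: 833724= 2^2*3^2*23159^1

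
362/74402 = 181/37201  =  0.00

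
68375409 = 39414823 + 28960586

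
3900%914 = 244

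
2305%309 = 142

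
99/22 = 9/2 =4.50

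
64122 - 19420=44702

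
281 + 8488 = 8769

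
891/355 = 891/355 = 2.51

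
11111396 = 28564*389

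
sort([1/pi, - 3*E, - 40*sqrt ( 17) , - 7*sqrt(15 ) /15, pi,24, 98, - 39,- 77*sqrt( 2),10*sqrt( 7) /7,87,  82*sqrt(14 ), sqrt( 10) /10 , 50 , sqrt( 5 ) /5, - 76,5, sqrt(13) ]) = [ - 40*sqrt(17), - 77*sqrt(2), - 76, - 39, - 3*E, - 7*sqrt(15 )/15, sqrt( 10 ) /10,1/pi, sqrt(5 )/5,pi , sqrt( 13 ),10*sqrt (7)/7,5,24, 50,87,98, 82*sqrt(14 )] 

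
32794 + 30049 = 62843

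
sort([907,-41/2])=[ - 41/2  ,  907] 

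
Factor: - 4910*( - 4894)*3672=88236470880 = 2^5 * 3^3 * 5^1*17^1*491^1*2447^1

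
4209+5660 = 9869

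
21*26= 546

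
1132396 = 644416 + 487980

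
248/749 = 248/749= 0.33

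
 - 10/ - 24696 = 5/12348  =  0.00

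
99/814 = 9/74= 0.12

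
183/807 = 61/269  =  0.23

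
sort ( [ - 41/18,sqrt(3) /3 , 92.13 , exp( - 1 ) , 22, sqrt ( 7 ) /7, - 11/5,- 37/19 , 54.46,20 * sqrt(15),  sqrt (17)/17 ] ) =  [-41/18, - 11/5, - 37/19, sqrt( 17 ) /17 , exp( - 1), sqrt(7)/7,sqrt( 3 )/3,22 , 54.46,20*sqrt(15 ) , 92.13]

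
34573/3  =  34573/3 = 11524.33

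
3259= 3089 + 170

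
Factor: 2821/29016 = 7/72 = 2^( - 3)*3^(-2) * 7^1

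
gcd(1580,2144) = 4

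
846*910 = 769860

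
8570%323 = 172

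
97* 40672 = 3945184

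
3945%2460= 1485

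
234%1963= 234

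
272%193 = 79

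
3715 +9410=13125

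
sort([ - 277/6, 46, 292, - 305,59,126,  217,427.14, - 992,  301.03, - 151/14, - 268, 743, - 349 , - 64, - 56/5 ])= [ - 992, - 349, - 305,  -  268, - 64, - 277/6, - 56/5,  -  151/14, 46,59,126,217,292,301.03,427.14,743]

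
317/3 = 317/3 = 105.67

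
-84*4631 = -389004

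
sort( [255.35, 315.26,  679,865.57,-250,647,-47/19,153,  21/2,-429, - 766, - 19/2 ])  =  [ - 766,-429, - 250, - 19/2, - 47/19, 21/2 , 153,255.35,315.26, 647,679, 865.57 ] 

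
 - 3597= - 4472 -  - 875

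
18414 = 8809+9605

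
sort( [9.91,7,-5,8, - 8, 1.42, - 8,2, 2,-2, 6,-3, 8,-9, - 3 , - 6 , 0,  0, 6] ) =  [ - 9,- 8, -8, - 6,-5, - 3, - 3, - 2, 0, 0, 1.42,2,2,6,6,7, 8,8, 9.91 ]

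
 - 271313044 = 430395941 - 701708985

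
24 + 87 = 111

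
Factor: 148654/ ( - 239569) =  - 466/751 = -2^1* 233^1*751^( - 1 ) 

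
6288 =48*131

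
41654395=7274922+34379473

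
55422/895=55422/895  =  61.92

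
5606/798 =2803/399  =  7.03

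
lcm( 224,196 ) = 1568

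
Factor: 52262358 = 2^1*3^1*8710393^1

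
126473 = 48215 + 78258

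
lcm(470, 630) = 29610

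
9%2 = 1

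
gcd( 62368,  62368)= 62368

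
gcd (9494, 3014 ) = 2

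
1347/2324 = 1347/2324 = 0.58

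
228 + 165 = 393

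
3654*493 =1801422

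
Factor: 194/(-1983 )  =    -  2^1*3^( -1 ) * 97^1*661^( -1) 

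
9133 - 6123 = 3010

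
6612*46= 304152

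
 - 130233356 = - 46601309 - 83632047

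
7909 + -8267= -358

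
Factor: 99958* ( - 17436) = - 1742867688 = - 2^3 * 3^1*23^1*41^1*53^1*1453^1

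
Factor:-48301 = - 11^1*4391^1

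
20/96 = 5/24 = 0.21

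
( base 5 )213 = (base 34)1o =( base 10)58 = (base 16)3A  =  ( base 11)53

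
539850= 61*8850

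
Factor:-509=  - 509^1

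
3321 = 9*369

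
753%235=48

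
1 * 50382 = 50382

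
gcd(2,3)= 1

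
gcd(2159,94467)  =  1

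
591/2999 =591/2999 = 0.20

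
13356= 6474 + 6882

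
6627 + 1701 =8328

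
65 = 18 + 47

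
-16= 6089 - 6105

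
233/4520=233/4520 = 0.05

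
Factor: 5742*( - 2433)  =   - 13970286 =- 2^1*3^3*11^1*29^1*811^1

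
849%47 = 3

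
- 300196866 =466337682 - 766534548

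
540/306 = 1+13/17 = 1.76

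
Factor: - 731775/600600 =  - 2^( - 3)*7^( - 1) *13^( - 1 )*887^1 = - 887/728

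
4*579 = 2316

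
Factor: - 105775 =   -  5^2 * 4231^1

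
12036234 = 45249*266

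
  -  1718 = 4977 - 6695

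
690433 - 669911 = 20522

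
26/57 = 26/57 = 0.46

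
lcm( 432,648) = 1296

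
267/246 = 89/82   =  1.09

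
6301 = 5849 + 452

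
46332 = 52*891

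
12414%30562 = 12414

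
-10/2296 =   -  1+1143/1148 = -0.00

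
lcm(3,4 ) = 12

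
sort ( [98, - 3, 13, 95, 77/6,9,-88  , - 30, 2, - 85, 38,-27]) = [-88,-85, - 30, - 27, - 3, 2, 9, 77/6, 13, 38,  95,98] 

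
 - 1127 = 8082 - 9209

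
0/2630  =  0 = 0.00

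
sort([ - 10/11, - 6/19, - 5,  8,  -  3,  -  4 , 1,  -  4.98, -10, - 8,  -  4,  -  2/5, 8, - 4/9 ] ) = [- 10 ,  -  8, - 5 ,-4.98, - 4 , - 4, - 3,- 10/11,  -  4/9, - 2/5,  -  6/19,  1,8,8 ]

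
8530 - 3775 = 4755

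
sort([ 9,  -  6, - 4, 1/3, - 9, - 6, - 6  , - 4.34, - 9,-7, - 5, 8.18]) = [  -  9, - 9, - 7, - 6, - 6, -6, - 5, - 4.34,  -  4, 1/3,8.18, 9] 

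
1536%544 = 448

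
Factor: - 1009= - 1009^1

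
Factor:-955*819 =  - 782145 = - 3^2*5^1*7^1*13^1*191^1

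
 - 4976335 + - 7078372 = - 12054707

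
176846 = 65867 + 110979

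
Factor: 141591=3^1*109^1*433^1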